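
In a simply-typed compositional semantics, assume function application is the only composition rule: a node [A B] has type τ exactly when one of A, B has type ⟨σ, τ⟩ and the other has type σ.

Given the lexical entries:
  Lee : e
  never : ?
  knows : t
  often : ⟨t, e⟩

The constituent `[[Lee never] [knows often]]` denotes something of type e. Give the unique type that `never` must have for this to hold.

⟨e, ⟨e, e⟩⟩

For [[Lee never] [knows often]] to have type e with [knows often] of type e, [Lee never] must be the function: [Lee never] : ⟨e, e⟩.
For [Lee never] to have type ⟨e, e⟩ with Lee of type e, never must be the function: never : ⟨e, ⟨e, e⟩⟩.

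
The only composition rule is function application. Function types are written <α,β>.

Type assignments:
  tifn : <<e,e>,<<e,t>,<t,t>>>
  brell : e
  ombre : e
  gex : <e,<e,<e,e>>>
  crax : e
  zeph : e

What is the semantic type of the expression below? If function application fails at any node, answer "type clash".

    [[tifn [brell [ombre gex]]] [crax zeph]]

[ombre gex]: gex is <e,<e,<e,e>>>, ombre is e; result <e,<e,e>>.
[brell [ombre gex]]: [ombre gex] is <e,<e,e>>, brell is e; result <e,e>.
[tifn [brell [ombre gex]]]: tifn is <<e,e>,<<e,t>,<t,t>>>, [brell [ombre gex]] is <e,e>; result <<e,t>,<t,t>>.
At [crax zeph]: neither e nor e can take the other as argument; the node is ill-typed.

type clash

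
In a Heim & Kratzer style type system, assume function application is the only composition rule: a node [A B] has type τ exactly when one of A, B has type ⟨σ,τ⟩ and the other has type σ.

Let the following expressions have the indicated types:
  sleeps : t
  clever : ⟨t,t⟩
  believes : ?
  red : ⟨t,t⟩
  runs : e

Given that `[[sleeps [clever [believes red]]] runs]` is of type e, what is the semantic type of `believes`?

⟨⟨t,t⟩,⟨⟨t,t⟩,⟨t,⟨e,e⟩⟩⟩⟩

At [[sleeps [clever [believes red]]] runs] (required: e): runs is e, which is not a function with range e; hence [sleeps [clever [believes red]]] is the functor — type ⟨e,e⟩.
At [sleeps [clever [believes red]]] (required: ⟨e,e⟩): sleeps is t, which is not a function with range ⟨e,e⟩; hence [clever [believes red]] is the functor — type ⟨t,⟨e,e⟩⟩.
At [clever [believes red]] (required: ⟨t,⟨e,e⟩⟩): clever is ⟨t,t⟩, which is not a function with range ⟨t,⟨e,e⟩⟩; hence [believes red] is the functor — type ⟨⟨t,t⟩,⟨t,⟨e,e⟩⟩⟩.
At [believes red] (required: ⟨⟨t,t⟩,⟨t,⟨e,e⟩⟩⟩): red is ⟨t,t⟩, which is not a function with range ⟨⟨t,t⟩,⟨t,⟨e,e⟩⟩⟩; hence believes is the functor — type ⟨⟨t,t⟩,⟨⟨t,t⟩,⟨t,⟨e,e⟩⟩⟩⟩.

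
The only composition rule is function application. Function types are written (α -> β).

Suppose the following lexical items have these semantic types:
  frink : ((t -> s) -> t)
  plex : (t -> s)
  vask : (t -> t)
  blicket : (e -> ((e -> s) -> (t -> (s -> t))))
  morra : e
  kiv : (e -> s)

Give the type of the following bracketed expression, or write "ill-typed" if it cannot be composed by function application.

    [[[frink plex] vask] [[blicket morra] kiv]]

(s -> t)

[frink plex] — frink of type ((t -> s) -> t) combines with plex of type (t -> s): type t.
[[frink plex] vask] — vask of type (t -> t) combines with [frink plex] of type t: type t.
[blicket morra] — blicket of type (e -> ((e -> s) -> (t -> (s -> t)))) combines with morra of type e: type ((e -> s) -> (t -> (s -> t))).
[[blicket morra] kiv] — [blicket morra] of type ((e -> s) -> (t -> (s -> t))) combines with kiv of type (e -> s): type (t -> (s -> t)).
[[[frink plex] vask] [[blicket morra] kiv]] — [[blicket morra] kiv] of type (t -> (s -> t)) combines with [[frink plex] vask] of type t: type (s -> t).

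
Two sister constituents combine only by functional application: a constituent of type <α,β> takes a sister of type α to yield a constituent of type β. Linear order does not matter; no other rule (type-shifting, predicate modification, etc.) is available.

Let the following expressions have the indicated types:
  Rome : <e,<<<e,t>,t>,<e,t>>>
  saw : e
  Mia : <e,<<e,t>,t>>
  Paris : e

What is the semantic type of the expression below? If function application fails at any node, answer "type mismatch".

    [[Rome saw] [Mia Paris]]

[Rome saw]: <e,<<<e,t>,t>,<e,t>>> applied to e yields <<<e,t>,t>,<e,t>>.
[Mia Paris]: <e,<<e,t>,t>> applied to e yields <<e,t>,t>.
[[Rome saw] [Mia Paris]]: <<<e,t>,t>,<e,t>> applied to <<e,t>,t> yields <e,t>.

<e,t>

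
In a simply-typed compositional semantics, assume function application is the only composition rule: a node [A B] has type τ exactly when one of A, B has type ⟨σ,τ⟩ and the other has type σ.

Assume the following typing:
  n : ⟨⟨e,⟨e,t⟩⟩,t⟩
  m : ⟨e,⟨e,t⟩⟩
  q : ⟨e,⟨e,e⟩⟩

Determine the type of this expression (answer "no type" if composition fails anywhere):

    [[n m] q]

no type

[n m]: functor n : ⟨⟨e,⟨e,t⟩⟩,t⟩, argument m : ⟨e,⟨e,t⟩⟩; result t.
[[n m] q]: t and ⟨e,⟨e,e⟩⟩ cannot combine by function application — type clash.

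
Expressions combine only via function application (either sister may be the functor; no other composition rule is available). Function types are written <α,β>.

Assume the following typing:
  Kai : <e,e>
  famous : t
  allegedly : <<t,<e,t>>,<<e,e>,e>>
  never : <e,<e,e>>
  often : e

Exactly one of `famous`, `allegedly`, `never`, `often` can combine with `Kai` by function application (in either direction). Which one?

famous : t — Kai needs e; famous needs nothing (atomic); neither fits.
allegedly : <<t,<e,t>>,<<e,e>,e>> — Kai needs e; allegedly needs <t,<e,t>>; neither fits.
never : <e,<e,e>> — Kai needs e; never needs e; neither fits.
often — combines: Kai : <e,e> takes often : e as argument, giving e.

often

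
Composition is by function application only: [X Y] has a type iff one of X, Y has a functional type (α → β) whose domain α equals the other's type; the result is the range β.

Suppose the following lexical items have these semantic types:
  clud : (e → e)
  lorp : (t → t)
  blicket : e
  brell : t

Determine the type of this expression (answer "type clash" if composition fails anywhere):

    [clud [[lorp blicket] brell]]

type clash

[lorp blicket]: (t → t) with e — neither is a function whose domain matches the other; composition fails here.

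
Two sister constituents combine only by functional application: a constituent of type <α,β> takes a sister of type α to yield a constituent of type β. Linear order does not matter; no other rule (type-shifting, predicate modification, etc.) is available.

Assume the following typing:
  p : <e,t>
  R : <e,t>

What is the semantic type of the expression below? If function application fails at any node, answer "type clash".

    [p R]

type clash

[p R]: <e,t> with <e,t> — neither is a function whose domain matches the other; composition fails here.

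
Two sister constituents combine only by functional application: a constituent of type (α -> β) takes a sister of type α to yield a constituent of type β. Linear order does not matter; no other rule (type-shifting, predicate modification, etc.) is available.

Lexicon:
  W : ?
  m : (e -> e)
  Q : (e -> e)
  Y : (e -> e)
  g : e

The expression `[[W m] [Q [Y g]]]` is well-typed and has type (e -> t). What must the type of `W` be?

((e -> e) -> (e -> (e -> t)))

For [[W m] [Q [Y g]]] to have type (e -> t) with [Q [Y g]] of type e, [W m] must be the function: [W m] : (e -> (e -> t)).
For [W m] to have type (e -> (e -> t)) with m of type (e -> e), W must be the function: W : ((e -> e) -> (e -> (e -> t))).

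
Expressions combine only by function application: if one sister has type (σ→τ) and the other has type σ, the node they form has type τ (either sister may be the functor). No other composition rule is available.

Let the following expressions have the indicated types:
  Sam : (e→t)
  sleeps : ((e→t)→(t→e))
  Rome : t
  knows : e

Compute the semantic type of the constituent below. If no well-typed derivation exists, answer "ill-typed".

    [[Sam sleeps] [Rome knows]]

[Sam sleeps] — sleeps of type ((e→t)→(t→e)) combines with Sam of type (e→t): type (t→e).
At [Rome knows]: neither t nor e can take the other as argument; the node is ill-typed.

ill-typed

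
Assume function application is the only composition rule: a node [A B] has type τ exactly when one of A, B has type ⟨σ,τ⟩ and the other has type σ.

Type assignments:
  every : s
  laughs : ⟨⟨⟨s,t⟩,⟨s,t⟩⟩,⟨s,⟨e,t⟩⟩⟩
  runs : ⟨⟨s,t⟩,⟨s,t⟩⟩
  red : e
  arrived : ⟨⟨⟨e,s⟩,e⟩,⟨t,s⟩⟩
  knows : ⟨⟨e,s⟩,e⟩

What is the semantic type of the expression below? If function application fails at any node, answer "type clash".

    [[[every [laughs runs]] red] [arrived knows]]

[laughs runs]: laughs is ⟨⟨⟨s,t⟩,⟨s,t⟩⟩,⟨s,⟨e,t⟩⟩⟩, runs is ⟨⟨s,t⟩,⟨s,t⟩⟩; result ⟨s,⟨e,t⟩⟩.
[every [laughs runs]]: [laughs runs] is ⟨s,⟨e,t⟩⟩, every is s; result ⟨e,t⟩.
[[every [laughs runs]] red]: [every [laughs runs]] is ⟨e,t⟩, red is e; result t.
[arrived knows]: arrived is ⟨⟨⟨e,s⟩,e⟩,⟨t,s⟩⟩, knows is ⟨⟨e,s⟩,e⟩; result ⟨t,s⟩.
[[[every [laughs runs]] red] [arrived knows]]: [arrived knows] is ⟨t,s⟩, [[every [laughs runs]] red] is t; result s.

s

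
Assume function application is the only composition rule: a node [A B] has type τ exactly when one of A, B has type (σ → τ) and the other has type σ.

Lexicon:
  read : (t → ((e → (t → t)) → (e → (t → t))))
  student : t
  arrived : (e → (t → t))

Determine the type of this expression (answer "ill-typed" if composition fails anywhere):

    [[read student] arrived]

[read student] — read of type (t → ((e → (t → t)) → (e → (t → t)))) combines with student of type t: type ((e → (t → t)) → (e → (t → t))).
[[read student] arrived] — [read student] of type ((e → (t → t)) → (e → (t → t))) combines with arrived of type (e → (t → t)): type (e → (t → t)).

(e → (t → t))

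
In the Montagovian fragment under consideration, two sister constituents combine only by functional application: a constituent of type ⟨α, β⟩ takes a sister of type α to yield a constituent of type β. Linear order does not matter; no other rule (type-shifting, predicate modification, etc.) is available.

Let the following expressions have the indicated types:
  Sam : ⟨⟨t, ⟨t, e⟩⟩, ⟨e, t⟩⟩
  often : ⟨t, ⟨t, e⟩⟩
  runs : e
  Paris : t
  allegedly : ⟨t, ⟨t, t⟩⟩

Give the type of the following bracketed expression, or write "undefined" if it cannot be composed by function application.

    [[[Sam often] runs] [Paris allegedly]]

[Sam often]: functor Sam : ⟨⟨t, ⟨t, e⟩⟩, ⟨e, t⟩⟩, argument often : ⟨t, ⟨t, e⟩⟩; result ⟨e, t⟩.
[[Sam often] runs]: functor [Sam often] : ⟨e, t⟩, argument runs : e; result t.
[Paris allegedly]: functor allegedly : ⟨t, ⟨t, t⟩⟩, argument Paris : t; result ⟨t, t⟩.
[[[Sam often] runs] [Paris allegedly]]: functor [Paris allegedly] : ⟨t, t⟩, argument [[Sam often] runs] : t; result t.

t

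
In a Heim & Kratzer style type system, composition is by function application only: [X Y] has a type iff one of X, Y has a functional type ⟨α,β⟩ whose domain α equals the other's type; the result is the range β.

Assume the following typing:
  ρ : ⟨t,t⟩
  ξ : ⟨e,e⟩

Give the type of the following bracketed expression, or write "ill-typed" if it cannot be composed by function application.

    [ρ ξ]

[ρ ξ]: ⟨t,t⟩ and ⟨e,e⟩ cannot combine by function application — type clash.

ill-typed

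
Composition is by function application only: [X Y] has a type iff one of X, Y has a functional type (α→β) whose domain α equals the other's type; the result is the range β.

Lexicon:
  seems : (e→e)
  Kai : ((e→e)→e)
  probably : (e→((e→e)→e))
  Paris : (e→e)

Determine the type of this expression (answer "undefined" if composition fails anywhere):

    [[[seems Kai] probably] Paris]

e

[seems Kai]: Kai is ((e→e)→e), seems is (e→e); result e.
[[seems Kai] probably]: probably is (e→((e→e)→e)), [seems Kai] is e; result ((e→e)→e).
[[[seems Kai] probably] Paris]: [[seems Kai] probably] is ((e→e)→e), Paris is (e→e); result e.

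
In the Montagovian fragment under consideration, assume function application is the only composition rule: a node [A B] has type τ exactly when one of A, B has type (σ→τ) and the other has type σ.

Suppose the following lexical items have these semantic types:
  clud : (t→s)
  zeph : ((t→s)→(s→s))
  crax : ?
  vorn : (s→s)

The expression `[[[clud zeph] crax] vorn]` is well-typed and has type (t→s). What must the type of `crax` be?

((s→s)→((s→s)→(t→s)))

For [[[clud zeph] crax] vorn] to have type (t→s) with vorn of type (s→s), [[clud zeph] crax] must be the function: [[clud zeph] crax] : ((s→s)→(t→s)).
For [[clud zeph] crax] to have type ((s→s)→(t→s)) with [clud zeph] of type (s→s), crax must be the function: crax : ((s→s)→((s→s)→(t→s))).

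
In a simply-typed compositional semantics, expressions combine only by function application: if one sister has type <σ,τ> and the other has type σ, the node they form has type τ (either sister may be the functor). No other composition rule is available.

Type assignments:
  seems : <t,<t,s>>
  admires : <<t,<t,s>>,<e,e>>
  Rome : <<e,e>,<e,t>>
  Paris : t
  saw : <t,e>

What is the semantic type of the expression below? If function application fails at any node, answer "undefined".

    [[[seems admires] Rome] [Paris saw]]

t

[seems admires] — admires of type <<t,<t,s>>,<e,e>> combines with seems of type <t,<t,s>>: type <e,e>.
[[seems admires] Rome] — Rome of type <<e,e>,<e,t>> combines with [seems admires] of type <e,e>: type <e,t>.
[Paris saw] — saw of type <t,e> combines with Paris of type t: type e.
[[[seems admires] Rome] [Paris saw]] — [[seems admires] Rome] of type <e,t> combines with [Paris saw] of type e: type t.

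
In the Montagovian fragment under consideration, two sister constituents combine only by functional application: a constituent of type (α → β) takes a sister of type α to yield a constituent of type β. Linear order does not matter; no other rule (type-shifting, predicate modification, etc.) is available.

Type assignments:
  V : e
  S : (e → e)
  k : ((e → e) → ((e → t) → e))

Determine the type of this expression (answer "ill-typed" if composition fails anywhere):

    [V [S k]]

[S k] — k of type ((e → e) → ((e → t) → e)) combines with S of type (e → e): type ((e → t) → e).
At [V [S k]]: neither e nor ((e → t) → e) can take the other as argument; the node is ill-typed.

ill-typed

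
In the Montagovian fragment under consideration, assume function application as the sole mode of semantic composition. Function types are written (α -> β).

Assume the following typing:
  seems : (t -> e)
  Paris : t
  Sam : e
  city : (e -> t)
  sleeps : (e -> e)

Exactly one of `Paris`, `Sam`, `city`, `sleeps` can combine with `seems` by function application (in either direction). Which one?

Paris — combines: seems : (t -> e) takes Paris : t as argument, giving e.
Sam : e — neither side's domain matches the other.
city : (e -> t) — neither side's domain matches the other.
sleeps : (e -> e) — neither side's domain matches the other.

Paris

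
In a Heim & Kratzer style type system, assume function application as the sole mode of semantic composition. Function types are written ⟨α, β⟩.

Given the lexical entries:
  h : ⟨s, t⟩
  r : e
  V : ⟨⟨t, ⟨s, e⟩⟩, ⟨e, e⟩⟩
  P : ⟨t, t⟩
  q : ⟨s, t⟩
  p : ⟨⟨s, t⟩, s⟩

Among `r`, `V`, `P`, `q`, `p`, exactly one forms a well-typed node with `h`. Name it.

r : e — h needs s; r needs nothing (atomic); neither fits.
V : ⟨⟨t, ⟨s, e⟩⟩, ⟨e, e⟩⟩ — h needs s; V needs ⟨t, ⟨s, e⟩⟩; neither fits.
P : ⟨t, t⟩ — h needs s; P needs t; neither fits.
q : ⟨s, t⟩ — h needs s; q needs s; neither fits.
p — combines: p : ⟨⟨s, t⟩, s⟩ takes h : ⟨s, t⟩ as argument, giving s.

p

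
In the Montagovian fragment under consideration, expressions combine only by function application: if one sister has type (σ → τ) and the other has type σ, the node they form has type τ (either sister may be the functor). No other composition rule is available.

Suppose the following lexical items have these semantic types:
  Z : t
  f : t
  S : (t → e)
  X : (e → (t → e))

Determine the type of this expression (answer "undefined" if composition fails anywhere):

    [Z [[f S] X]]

[f S]: functor S : (t → e), argument f : t; result e.
[[f S] X]: functor X : (e → (t → e)), argument [f S] : e; result (t → e).
[Z [[f S] X]]: functor [[f S] X] : (t → e), argument Z : t; result e.

e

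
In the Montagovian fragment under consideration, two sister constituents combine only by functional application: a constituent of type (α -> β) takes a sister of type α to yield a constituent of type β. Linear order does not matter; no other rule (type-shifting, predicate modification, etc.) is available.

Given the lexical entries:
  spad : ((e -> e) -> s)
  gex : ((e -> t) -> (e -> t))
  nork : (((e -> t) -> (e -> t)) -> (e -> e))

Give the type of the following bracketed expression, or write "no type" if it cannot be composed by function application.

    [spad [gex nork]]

[gex nork] — nork of type (((e -> t) -> (e -> t)) -> (e -> e)) combines with gex of type ((e -> t) -> (e -> t)): type (e -> e).
[spad [gex nork]] — spad of type ((e -> e) -> s) combines with [gex nork] of type (e -> e): type s.

s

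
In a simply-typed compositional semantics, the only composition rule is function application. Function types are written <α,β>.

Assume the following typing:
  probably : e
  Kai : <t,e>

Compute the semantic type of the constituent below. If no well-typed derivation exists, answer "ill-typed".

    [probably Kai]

ill-typed

At [probably Kai]: neither e nor <t,e> can take the other as argument; the node is ill-typed.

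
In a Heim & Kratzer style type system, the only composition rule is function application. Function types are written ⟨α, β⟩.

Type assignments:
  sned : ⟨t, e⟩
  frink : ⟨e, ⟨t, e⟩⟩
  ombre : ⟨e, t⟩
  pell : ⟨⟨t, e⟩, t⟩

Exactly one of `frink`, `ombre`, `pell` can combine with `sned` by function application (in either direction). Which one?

pell

frink : ⟨e, ⟨t, e⟩⟩ — no; sned wants t, and frink wants e.
ombre : ⟨e, t⟩ — no; sned wants t, and ombre wants e.
pell — combines: pell : ⟨⟨t, e⟩, t⟩ takes sned : ⟨t, e⟩ as argument, giving t.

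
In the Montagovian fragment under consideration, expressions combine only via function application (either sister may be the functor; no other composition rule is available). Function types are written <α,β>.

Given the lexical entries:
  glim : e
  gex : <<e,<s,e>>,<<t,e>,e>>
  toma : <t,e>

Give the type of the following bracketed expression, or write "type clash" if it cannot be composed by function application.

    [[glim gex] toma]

type clash

[glim gex]: e and <<e,<s,e>>,<<t,e>,e>> cannot combine by function application — type clash.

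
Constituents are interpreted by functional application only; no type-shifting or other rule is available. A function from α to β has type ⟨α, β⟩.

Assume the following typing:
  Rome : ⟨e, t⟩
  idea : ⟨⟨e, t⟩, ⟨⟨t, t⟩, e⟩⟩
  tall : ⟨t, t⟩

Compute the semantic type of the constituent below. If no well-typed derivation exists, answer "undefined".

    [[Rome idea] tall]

[Rome idea]: ⟨⟨e, t⟩, ⟨⟨t, t⟩, e⟩⟩ applied to ⟨e, t⟩ yields ⟨⟨t, t⟩, e⟩.
[[Rome idea] tall]: ⟨⟨t, t⟩, e⟩ applied to ⟨t, t⟩ yields e.

e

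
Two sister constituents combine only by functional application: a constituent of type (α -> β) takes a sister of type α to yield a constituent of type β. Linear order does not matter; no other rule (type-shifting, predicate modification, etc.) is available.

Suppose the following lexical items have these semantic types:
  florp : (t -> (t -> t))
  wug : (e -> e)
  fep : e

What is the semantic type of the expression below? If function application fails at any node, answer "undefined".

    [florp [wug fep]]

[wug fep]: wug is (e -> e), fep is e; result e.
At [florp [wug fep]]: neither (t -> (t -> t)) nor e can take the other as argument; the node is ill-typed.

undefined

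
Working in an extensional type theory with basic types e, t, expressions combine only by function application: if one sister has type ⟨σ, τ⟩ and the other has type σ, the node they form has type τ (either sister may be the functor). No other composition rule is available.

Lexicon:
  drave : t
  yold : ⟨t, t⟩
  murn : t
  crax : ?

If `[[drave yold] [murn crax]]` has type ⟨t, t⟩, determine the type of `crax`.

[[drave yold] [murn crax]] must have type ⟨t, t⟩. The sister [drave yold] has type t; that is not a function onto ⟨t, t⟩, so [murn crax] must be the functor, of type ⟨t, ⟨t, t⟩⟩.
[murn crax] must have type ⟨t, ⟨t, t⟩⟩. The sister murn has type t; that is not a function onto ⟨t, ⟨t, t⟩⟩, so crax must be the functor, of type ⟨t, ⟨t, ⟨t, t⟩⟩⟩.

⟨t, ⟨t, ⟨t, t⟩⟩⟩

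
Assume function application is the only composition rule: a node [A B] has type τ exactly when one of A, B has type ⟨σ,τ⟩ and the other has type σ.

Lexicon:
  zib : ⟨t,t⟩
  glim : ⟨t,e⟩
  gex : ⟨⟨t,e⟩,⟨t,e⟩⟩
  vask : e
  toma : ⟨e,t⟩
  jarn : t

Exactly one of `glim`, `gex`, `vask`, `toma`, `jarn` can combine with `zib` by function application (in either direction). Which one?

glim : ⟨t,e⟩ — neither side's domain matches the other.
gex : ⟨⟨t,e⟩,⟨t,e⟩⟩ — neither side's domain matches the other.
vask : e — neither side's domain matches the other.
toma : ⟨e,t⟩ — neither side's domain matches the other.
jarn — combines: zib : ⟨t,t⟩ takes jarn : t as argument, giving t.

jarn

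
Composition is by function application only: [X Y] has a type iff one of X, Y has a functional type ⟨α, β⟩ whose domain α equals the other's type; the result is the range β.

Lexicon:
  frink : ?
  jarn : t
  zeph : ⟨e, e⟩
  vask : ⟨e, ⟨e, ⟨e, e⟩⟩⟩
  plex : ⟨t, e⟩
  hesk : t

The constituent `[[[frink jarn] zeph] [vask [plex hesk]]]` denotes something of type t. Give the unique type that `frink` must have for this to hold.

For [[[frink jarn] zeph] [vask [plex hesk]]] to have type t with [vask [plex hesk]] of type ⟨e, ⟨e, e⟩⟩, [[frink jarn] zeph] must be the function: [[frink jarn] zeph] : ⟨⟨e, ⟨e, e⟩⟩, t⟩.
For [[frink jarn] zeph] to have type ⟨⟨e, ⟨e, e⟩⟩, t⟩ with zeph of type ⟨e, e⟩, [frink jarn] must be the function: [frink jarn] : ⟨⟨e, e⟩, ⟨⟨e, ⟨e, e⟩⟩, t⟩⟩.
For [frink jarn] to have type ⟨⟨e, e⟩, ⟨⟨e, ⟨e, e⟩⟩, t⟩⟩ with jarn of type t, frink must be the function: frink : ⟨t, ⟨⟨e, e⟩, ⟨⟨e, ⟨e, e⟩⟩, t⟩⟩⟩.

⟨t, ⟨⟨e, e⟩, ⟨⟨e, ⟨e, e⟩⟩, t⟩⟩⟩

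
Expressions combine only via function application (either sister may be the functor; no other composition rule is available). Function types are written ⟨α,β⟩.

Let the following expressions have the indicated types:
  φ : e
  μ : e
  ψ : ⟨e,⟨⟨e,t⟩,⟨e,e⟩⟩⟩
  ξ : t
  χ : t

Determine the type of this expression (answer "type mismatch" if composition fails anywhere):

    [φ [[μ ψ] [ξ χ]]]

type mismatch

[μ ψ] — ψ of type ⟨e,⟨⟨e,t⟩,⟨e,e⟩⟩⟩ combines with μ of type e: type ⟨⟨e,t⟩,⟨e,e⟩⟩.
[ξ χ]: t and t cannot combine by function application — type clash.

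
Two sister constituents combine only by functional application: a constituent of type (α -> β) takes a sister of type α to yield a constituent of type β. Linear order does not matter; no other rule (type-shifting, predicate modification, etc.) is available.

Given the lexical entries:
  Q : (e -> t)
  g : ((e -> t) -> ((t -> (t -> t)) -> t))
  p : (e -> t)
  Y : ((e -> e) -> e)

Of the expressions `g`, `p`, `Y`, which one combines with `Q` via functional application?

g

g — combines: g : ((e -> t) -> ((t -> (t -> t)) -> t)) takes Q : (e -> t) as argument, giving ((t -> (t -> t)) -> t).
p : (e -> t) — neither side's domain matches the other.
Y : ((e -> e) -> e) — neither side's domain matches the other.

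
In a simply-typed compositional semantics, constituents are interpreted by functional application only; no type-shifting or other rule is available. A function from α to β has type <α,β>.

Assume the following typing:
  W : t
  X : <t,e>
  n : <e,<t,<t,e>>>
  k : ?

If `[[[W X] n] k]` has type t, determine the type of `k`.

[[[W X] n] k] is required to be t. [[W X] n] : <t,<t,e>> cannot yield t as functor, so k : <<t,<t,e>>,t>.

<<t,<t,e>>,t>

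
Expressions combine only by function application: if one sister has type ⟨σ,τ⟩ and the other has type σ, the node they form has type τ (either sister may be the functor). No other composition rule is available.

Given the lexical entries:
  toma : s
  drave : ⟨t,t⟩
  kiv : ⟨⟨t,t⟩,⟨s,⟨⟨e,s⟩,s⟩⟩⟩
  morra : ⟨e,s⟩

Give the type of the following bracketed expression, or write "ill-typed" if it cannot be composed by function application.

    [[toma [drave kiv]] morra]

s

[drave kiv]: kiv is ⟨⟨t,t⟩,⟨s,⟨⟨e,s⟩,s⟩⟩⟩, drave is ⟨t,t⟩; result ⟨s,⟨⟨e,s⟩,s⟩⟩.
[toma [drave kiv]]: [drave kiv] is ⟨s,⟨⟨e,s⟩,s⟩⟩, toma is s; result ⟨⟨e,s⟩,s⟩.
[[toma [drave kiv]] morra]: [toma [drave kiv]] is ⟨⟨e,s⟩,s⟩, morra is ⟨e,s⟩; result s.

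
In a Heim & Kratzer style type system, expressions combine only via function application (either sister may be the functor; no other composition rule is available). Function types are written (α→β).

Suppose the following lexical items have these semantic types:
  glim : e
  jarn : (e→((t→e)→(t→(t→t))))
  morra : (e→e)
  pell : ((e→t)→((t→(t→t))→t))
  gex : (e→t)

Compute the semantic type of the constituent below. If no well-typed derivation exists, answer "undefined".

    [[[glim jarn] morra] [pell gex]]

undefined

[glim jarn]: (e→((t→e)→(t→(t→t)))) applied to e yields ((t→e)→(t→(t→t))).
[[glim jarn] morra]: ((t→e)→(t→(t→t))) with (e→e) — neither is a function whose domain matches the other; composition fails here.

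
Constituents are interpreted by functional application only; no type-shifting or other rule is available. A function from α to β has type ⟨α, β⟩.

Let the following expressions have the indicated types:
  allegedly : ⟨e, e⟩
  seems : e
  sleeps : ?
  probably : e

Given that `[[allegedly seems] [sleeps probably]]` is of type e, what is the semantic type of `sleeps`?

⟨e, ⟨e, e⟩⟩

At [[allegedly seems] [sleeps probably]] (required: e): [allegedly seems] is e, which is not a function with range e; hence [sleeps probably] is the functor — type ⟨e, e⟩.
At [sleeps probably] (required: ⟨e, e⟩): probably is e, which is not a function with range ⟨e, e⟩; hence sleeps is the functor — type ⟨e, ⟨e, e⟩⟩.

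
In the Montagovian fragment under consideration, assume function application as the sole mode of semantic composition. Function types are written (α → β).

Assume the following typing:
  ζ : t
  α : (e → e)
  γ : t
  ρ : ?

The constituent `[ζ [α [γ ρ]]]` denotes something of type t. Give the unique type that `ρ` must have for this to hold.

(t → ((e → e) → (t → t)))

[ζ [α [γ ρ]]] is required to be t. ζ : t cannot yield t as functor, so [α [γ ρ]] : (t → t).
[α [γ ρ]] is required to be (t → t). α : (e → e) cannot yield (t → t) as functor, so [γ ρ] : ((e → e) → (t → t)).
[γ ρ] is required to be ((e → e) → (t → t)). γ : t cannot yield ((e → e) → (t → t)) as functor, so ρ : (t → ((e → e) → (t → t))).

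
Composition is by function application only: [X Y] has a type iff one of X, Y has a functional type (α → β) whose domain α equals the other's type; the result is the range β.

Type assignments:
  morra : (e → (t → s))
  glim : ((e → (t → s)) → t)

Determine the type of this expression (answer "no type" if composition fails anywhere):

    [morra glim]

t

[morra glim]: ((e → (t → s)) → t) applied to (e → (t → s)) yields t.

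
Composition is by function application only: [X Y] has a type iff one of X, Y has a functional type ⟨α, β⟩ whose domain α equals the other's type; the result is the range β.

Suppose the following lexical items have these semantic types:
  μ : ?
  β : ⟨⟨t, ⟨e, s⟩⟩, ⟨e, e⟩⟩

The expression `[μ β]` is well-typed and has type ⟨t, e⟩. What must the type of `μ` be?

[μ β] must have type ⟨t, e⟩. The sister β has type ⟨⟨t, ⟨e, s⟩⟩, ⟨e, e⟩⟩; that is not a function onto ⟨t, e⟩, so μ must be the functor, of type ⟨⟨⟨t, ⟨e, s⟩⟩, ⟨e, e⟩⟩, ⟨t, e⟩⟩.

⟨⟨⟨t, ⟨e, s⟩⟩, ⟨e, e⟩⟩, ⟨t, e⟩⟩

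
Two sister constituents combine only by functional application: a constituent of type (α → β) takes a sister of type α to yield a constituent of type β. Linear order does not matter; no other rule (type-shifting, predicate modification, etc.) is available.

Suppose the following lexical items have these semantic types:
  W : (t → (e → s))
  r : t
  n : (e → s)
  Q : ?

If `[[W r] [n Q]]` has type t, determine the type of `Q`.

((e → s) → ((e → s) → t))

[[W r] [n Q]] is required to be t. [W r] : (e → s) cannot yield t as functor, so [n Q] : ((e → s) → t).
[n Q] is required to be ((e → s) → t). n : (e → s) cannot yield ((e → s) → t) as functor, so Q : ((e → s) → ((e → s) → t)).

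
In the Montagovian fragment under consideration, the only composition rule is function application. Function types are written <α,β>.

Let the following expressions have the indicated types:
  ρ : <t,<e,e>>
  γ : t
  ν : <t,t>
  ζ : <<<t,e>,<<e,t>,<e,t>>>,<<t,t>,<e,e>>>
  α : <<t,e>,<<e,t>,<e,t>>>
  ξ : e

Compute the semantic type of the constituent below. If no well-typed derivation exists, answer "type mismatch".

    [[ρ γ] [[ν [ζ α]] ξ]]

[ρ γ]: ρ is <t,<e,e>>, γ is t; result <e,e>.
[ζ α]: ζ is <<<t,e>,<<e,t>,<e,t>>>,<<t,t>,<e,e>>>, α is <<t,e>,<<e,t>,<e,t>>>; result <<t,t>,<e,e>>.
[ν [ζ α]]: [ζ α] is <<t,t>,<e,e>>, ν is <t,t>; result <e,e>.
[[ν [ζ α]] ξ]: [ν [ζ α]] is <e,e>, ξ is e; result e.
[[ρ γ] [[ν [ζ α]] ξ]]: [ρ γ] is <e,e>, [[ν [ζ α]] ξ] is e; result e.

e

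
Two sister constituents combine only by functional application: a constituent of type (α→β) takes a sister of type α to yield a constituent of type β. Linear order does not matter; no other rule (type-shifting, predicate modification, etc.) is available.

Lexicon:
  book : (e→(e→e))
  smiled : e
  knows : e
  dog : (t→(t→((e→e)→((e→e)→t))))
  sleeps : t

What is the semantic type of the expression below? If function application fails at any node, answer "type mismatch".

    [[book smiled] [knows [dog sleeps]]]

type mismatch

At [book smiled], book : (e→(e→e)) takes smiled : e, giving (e→e).
At [dog sleeps], dog : (t→(t→((e→e)→((e→e)→t)))) takes sleeps : t, giving (t→((e→e)→((e→e)→t))).
[knows [dog sleeps]]: e and (t→((e→e)→((e→e)→t))) cannot combine by function application — type clash.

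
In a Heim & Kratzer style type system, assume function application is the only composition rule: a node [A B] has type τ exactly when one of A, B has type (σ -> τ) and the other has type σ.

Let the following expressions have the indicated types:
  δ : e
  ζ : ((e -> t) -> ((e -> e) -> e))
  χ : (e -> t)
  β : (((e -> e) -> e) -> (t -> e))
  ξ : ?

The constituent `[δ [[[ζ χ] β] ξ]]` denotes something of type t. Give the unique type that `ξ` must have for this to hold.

For [δ [[[ζ χ] β] ξ]] to have type t with δ of type e, [[[ζ χ] β] ξ] must be the function: [[[ζ χ] β] ξ] : (e -> t).
For [[[ζ χ] β] ξ] to have type (e -> t) with [[ζ χ] β] of type (t -> e), ξ must be the function: ξ : ((t -> e) -> (e -> t)).

((t -> e) -> (e -> t))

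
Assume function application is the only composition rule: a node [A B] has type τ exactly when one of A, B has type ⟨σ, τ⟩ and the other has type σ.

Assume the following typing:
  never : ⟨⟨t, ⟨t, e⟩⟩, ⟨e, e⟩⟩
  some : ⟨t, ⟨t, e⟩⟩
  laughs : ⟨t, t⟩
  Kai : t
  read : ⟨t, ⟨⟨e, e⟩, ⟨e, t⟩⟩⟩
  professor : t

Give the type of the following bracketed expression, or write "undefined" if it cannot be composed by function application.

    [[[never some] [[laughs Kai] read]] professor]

undefined

[never some]: ⟨⟨t, ⟨t, e⟩⟩, ⟨e, e⟩⟩ applied to ⟨t, ⟨t, e⟩⟩ yields ⟨e, e⟩.
[laughs Kai]: ⟨t, t⟩ applied to t yields t.
[[laughs Kai] read]: ⟨t, ⟨⟨e, e⟩, ⟨e, t⟩⟩⟩ applied to t yields ⟨⟨e, e⟩, ⟨e, t⟩⟩.
[[never some] [[laughs Kai] read]]: ⟨⟨e, e⟩, ⟨e, t⟩⟩ applied to ⟨e, e⟩ yields ⟨e, t⟩.
At [[[never some] [[laughs Kai] read]] professor]: neither ⟨e, t⟩ nor t can take the other as argument; the node is ill-typed.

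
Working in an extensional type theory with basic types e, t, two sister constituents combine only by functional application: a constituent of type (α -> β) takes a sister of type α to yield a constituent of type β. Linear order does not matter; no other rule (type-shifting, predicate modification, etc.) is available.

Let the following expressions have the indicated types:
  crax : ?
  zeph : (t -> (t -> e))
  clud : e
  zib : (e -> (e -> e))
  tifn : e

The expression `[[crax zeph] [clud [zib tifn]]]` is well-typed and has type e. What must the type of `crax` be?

[[crax zeph] [clud [zib tifn]]] must have type e. The sister [clud [zib tifn]] has type e; that is not a function onto e, so [crax zeph] must be the functor, of type (e -> e).
[crax zeph] must have type (e -> e). The sister zeph has type (t -> (t -> e)); that is not a function onto (e -> e), so crax must be the functor, of type ((t -> (t -> e)) -> (e -> e)).

((t -> (t -> e)) -> (e -> e))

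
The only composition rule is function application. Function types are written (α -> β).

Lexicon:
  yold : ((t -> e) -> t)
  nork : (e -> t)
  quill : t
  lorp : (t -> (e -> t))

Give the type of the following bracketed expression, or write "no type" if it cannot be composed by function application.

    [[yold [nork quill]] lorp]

[nork quill]: (e -> t) and t cannot combine by function application — type clash.

no type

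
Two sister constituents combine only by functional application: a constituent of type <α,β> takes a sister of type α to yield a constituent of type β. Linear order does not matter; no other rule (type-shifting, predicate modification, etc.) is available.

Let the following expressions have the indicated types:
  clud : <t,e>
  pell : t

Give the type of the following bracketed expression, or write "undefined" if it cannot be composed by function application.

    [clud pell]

[clud pell]: functor clud : <t,e>, argument pell : t; result e.

e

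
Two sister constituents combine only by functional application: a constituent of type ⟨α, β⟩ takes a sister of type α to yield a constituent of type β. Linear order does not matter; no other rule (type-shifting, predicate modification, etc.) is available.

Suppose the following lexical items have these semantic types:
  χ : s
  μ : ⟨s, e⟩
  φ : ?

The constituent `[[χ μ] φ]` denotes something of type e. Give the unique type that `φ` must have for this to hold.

[[χ μ] φ] must have type e. The sister [χ μ] has type e; that is not a function onto e, so φ must be the functor, of type ⟨e, e⟩.

⟨e, e⟩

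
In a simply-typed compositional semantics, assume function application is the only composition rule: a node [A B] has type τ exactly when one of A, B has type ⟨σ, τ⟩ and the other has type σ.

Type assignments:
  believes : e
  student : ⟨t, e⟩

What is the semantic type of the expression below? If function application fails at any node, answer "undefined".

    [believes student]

[believes student]: e with ⟨t, e⟩ — neither is a function whose domain matches the other; composition fails here.

undefined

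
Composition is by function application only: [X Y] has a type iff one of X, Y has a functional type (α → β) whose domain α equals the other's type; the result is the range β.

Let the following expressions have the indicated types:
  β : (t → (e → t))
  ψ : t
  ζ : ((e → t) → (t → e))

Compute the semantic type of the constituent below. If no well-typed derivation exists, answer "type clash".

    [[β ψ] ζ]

(t → e)

[β ψ]: (t → (e → t)) applied to t yields (e → t).
[[β ψ] ζ]: ((e → t) → (t → e)) applied to (e → t) yields (t → e).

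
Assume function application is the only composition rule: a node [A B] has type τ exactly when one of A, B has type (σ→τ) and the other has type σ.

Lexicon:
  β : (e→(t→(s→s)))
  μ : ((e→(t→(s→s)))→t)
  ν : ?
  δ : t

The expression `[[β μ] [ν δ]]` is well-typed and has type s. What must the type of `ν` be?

(t→(t→s))

For [[β μ] [ν δ]] to have type s with [β μ] of type t, [ν δ] must be the function: [ν δ] : (t→s).
For [ν δ] to have type (t→s) with δ of type t, ν must be the function: ν : (t→(t→s)).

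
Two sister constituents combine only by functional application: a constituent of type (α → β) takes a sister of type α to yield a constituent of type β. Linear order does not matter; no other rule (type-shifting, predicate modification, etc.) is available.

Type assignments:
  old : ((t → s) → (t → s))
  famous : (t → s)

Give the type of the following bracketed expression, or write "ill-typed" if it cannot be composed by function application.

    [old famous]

(t → s)

[old famous]: old is ((t → s) → (t → s)), famous is (t → s); result (t → s).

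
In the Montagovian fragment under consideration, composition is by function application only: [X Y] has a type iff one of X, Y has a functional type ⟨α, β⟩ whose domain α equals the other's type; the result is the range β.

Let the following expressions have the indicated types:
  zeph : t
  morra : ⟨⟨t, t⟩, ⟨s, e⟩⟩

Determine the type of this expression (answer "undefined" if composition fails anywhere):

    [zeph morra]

[zeph morra]: t with ⟨⟨t, t⟩, ⟨s, e⟩⟩ — neither is a function whose domain matches the other; composition fails here.

undefined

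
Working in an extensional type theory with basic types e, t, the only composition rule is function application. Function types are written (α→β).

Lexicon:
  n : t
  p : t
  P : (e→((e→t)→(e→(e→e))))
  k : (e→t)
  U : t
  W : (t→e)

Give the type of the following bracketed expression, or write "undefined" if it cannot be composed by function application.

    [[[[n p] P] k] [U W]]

undefined

[n p]: t and t cannot combine by function application — type clash.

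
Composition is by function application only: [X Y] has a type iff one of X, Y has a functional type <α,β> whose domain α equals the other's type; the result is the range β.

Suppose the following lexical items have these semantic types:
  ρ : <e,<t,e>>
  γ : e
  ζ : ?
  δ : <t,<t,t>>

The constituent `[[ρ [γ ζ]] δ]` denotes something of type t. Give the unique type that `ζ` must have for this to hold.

[[ρ [γ ζ]] δ] must have type t. The sister δ has type <t,<t,t>>; that is not a function onto t, so [ρ [γ ζ]] must be the functor, of type <<t,<t,t>>,t>.
[ρ [γ ζ]] must have type <<t,<t,t>>,t>. The sister ρ has type <e,<t,e>>; that is not a function onto <<t,<t,t>>,t>, so [γ ζ] must be the functor, of type <<e,<t,e>>,<<t,<t,t>>,t>>.
[γ ζ] must have type <<e,<t,e>>,<<t,<t,t>>,t>>. The sister γ has type e; that is not a function onto <<e,<t,e>>,<<t,<t,t>>,t>>, so ζ must be the functor, of type <e,<<e,<t,e>>,<<t,<t,t>>,t>>>.

<e,<<e,<t,e>>,<<t,<t,t>>,t>>>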